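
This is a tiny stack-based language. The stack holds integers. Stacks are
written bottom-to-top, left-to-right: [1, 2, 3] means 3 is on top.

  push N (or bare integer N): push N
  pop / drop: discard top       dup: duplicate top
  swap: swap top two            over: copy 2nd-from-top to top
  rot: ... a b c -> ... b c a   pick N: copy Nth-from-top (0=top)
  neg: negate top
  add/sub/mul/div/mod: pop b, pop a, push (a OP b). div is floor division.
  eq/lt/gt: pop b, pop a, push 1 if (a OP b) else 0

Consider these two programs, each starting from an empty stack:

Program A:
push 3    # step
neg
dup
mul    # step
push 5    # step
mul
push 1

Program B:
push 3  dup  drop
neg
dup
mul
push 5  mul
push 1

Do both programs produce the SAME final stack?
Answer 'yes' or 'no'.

Answer: yes

Derivation:
Program A trace:
  After 'push 3': [3]
  After 'neg': [-3]
  After 'dup': [-3, -3]
  After 'mul': [9]
  After 'push 5': [9, 5]
  After 'mul': [45]
  After 'push 1': [45, 1]
Program A final stack: [45, 1]

Program B trace:
  After 'push 3': [3]
  After 'dup': [3, 3]
  After 'drop': [3]
  After 'neg': [-3]
  After 'dup': [-3, -3]
  After 'mul': [9]
  After 'push 5': [9, 5]
  After 'mul': [45]
  After 'push 1': [45, 1]
Program B final stack: [45, 1]
Same: yes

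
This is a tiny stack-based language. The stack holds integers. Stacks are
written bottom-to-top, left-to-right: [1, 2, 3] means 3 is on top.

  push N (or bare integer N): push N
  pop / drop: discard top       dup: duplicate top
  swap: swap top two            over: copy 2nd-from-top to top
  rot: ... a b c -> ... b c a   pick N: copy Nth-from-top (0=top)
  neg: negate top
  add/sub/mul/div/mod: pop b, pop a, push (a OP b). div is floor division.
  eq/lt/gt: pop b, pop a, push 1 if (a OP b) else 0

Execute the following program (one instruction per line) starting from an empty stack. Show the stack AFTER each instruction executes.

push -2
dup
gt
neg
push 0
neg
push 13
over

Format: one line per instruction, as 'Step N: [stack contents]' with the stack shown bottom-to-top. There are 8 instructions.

Step 1: [-2]
Step 2: [-2, -2]
Step 3: [0]
Step 4: [0]
Step 5: [0, 0]
Step 6: [0, 0]
Step 7: [0, 0, 13]
Step 8: [0, 0, 13, 0]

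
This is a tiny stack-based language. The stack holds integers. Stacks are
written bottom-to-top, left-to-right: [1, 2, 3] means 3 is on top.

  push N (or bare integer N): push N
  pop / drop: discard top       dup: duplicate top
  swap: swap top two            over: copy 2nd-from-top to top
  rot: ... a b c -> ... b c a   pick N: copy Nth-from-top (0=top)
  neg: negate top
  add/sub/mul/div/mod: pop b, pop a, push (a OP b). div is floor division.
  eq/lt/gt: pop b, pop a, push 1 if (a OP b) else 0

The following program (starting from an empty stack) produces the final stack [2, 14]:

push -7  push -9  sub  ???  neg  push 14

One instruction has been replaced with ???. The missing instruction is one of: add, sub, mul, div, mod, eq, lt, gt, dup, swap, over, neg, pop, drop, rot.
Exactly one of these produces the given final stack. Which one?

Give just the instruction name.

Stack before ???: [2]
Stack after ???:  [-2]
The instruction that transforms [2] -> [-2] is: neg

Answer: neg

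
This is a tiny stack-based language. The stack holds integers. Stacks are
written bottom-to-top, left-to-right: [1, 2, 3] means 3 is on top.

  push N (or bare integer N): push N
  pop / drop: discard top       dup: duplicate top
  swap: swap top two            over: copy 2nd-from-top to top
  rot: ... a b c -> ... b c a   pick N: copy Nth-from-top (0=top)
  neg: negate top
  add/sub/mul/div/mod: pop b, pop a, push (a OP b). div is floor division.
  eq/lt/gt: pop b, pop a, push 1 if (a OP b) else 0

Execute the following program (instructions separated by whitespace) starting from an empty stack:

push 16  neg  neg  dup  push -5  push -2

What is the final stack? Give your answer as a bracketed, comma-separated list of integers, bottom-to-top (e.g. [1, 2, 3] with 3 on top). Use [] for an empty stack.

Answer: [16, 16, -5, -2]

Derivation:
After 'push 16': [16]
After 'neg': [-16]
After 'neg': [16]
After 'dup': [16, 16]
After 'push -5': [16, 16, -5]
After 'push -2': [16, 16, -5, -2]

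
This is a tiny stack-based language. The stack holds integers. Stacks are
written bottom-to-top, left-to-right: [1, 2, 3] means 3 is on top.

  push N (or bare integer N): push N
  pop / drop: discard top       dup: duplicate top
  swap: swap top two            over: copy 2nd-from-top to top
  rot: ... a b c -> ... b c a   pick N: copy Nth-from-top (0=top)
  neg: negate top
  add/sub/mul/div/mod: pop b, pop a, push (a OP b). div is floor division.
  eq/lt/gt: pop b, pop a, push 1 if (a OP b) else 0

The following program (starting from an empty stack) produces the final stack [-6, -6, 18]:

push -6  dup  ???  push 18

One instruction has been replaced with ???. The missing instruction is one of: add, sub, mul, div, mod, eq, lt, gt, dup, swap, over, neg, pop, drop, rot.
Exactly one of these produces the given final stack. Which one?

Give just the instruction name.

Answer: swap

Derivation:
Stack before ???: [-6, -6]
Stack after ???:  [-6, -6]
The instruction that transforms [-6, -6] -> [-6, -6] is: swap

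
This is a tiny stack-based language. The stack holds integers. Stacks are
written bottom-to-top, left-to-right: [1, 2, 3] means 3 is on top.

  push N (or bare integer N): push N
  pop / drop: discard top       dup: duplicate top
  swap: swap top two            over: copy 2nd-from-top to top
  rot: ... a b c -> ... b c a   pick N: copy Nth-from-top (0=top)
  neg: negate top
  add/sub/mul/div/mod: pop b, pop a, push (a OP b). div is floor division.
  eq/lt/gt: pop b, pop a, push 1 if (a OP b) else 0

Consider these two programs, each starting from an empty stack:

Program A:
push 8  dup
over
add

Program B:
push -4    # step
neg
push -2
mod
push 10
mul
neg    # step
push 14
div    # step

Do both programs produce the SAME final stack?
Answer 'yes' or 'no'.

Answer: no

Derivation:
Program A trace:
  After 'push 8': [8]
  After 'dup': [8, 8]
  After 'over': [8, 8, 8]
  After 'add': [8, 16]
Program A final stack: [8, 16]

Program B trace:
  After 'push -4': [-4]
  After 'neg': [4]
  After 'push -2': [4, -2]
  After 'mod': [0]
  After 'push 10': [0, 10]
  After 'mul': [0]
  After 'neg': [0]
  After 'push 14': [0, 14]
  After 'div': [0]
Program B final stack: [0]
Same: no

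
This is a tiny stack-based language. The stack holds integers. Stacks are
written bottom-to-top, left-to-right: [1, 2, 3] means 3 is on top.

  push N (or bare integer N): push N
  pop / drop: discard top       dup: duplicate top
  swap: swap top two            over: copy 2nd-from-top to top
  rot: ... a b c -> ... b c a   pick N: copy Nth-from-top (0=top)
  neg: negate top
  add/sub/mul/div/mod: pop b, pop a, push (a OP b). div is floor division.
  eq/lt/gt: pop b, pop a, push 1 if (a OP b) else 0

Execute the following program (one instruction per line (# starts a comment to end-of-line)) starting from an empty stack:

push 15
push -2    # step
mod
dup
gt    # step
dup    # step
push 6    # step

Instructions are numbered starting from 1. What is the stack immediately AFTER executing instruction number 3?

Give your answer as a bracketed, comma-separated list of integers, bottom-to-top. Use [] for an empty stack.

Step 1 ('push 15'): [15]
Step 2 ('push -2'): [15, -2]
Step 3 ('mod'): [-1]

Answer: [-1]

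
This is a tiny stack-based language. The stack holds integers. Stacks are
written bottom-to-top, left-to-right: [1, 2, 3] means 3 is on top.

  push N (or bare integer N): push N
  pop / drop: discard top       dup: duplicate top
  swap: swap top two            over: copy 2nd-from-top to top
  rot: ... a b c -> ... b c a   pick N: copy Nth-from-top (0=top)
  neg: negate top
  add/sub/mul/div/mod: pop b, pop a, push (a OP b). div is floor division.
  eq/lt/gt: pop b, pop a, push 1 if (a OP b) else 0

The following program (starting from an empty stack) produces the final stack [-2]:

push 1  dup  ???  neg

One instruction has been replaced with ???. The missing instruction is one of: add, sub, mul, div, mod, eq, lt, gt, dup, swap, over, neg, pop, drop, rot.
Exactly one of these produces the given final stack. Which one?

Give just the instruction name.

Stack before ???: [1, 1]
Stack after ???:  [2]
The instruction that transforms [1, 1] -> [2] is: add

Answer: add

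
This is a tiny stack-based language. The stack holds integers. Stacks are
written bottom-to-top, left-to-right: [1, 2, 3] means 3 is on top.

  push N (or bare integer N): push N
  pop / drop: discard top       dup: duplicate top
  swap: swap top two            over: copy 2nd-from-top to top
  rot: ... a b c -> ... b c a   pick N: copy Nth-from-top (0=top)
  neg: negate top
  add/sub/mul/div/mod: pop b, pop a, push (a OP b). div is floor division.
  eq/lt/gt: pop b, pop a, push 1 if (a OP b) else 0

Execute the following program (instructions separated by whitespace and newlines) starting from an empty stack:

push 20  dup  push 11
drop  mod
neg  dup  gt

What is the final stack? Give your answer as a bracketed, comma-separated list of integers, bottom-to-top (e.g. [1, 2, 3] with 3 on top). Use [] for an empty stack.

Answer: [0]

Derivation:
After 'push 20': [20]
After 'dup': [20, 20]
After 'push 11': [20, 20, 11]
After 'drop': [20, 20]
After 'mod': [0]
After 'neg': [0]
After 'dup': [0, 0]
After 'gt': [0]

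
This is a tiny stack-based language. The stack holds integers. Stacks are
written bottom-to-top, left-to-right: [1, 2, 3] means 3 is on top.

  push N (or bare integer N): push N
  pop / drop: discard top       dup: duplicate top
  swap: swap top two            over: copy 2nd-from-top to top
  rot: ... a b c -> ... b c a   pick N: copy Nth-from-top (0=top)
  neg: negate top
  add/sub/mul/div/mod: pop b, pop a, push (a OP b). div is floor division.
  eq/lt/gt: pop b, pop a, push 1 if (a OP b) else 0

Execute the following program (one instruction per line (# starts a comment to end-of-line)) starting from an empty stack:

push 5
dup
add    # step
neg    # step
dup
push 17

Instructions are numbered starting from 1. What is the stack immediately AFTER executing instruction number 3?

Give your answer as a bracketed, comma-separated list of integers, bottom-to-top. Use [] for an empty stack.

Step 1 ('push 5'): [5]
Step 2 ('dup'): [5, 5]
Step 3 ('add'): [10]

Answer: [10]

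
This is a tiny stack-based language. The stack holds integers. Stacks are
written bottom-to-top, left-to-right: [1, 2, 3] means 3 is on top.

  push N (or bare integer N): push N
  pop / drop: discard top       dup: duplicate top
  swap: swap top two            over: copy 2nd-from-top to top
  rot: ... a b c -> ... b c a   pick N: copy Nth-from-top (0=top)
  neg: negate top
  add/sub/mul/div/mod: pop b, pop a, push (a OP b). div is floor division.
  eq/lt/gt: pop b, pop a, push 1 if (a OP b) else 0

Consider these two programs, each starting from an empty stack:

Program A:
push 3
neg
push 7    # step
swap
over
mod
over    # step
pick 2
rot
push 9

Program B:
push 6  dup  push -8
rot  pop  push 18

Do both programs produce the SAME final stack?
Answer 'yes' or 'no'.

Program A trace:
  After 'push 3': [3]
  After 'neg': [-3]
  After 'push 7': [-3, 7]
  After 'swap': [7, -3]
  After 'over': [7, -3, 7]
  After 'mod': [7, 4]
  After 'over': [7, 4, 7]
  After 'pick 2': [7, 4, 7, 7]
  After 'rot': [7, 7, 7, 4]
  After 'push 9': [7, 7, 7, 4, 9]
Program A final stack: [7, 7, 7, 4, 9]

Program B trace:
  After 'push 6': [6]
  After 'dup': [6, 6]
  After 'push -8': [6, 6, -8]
  After 'rot': [6, -8, 6]
  After 'pop': [6, -8]
  After 'push 18': [6, -8, 18]
Program B final stack: [6, -8, 18]
Same: no

Answer: no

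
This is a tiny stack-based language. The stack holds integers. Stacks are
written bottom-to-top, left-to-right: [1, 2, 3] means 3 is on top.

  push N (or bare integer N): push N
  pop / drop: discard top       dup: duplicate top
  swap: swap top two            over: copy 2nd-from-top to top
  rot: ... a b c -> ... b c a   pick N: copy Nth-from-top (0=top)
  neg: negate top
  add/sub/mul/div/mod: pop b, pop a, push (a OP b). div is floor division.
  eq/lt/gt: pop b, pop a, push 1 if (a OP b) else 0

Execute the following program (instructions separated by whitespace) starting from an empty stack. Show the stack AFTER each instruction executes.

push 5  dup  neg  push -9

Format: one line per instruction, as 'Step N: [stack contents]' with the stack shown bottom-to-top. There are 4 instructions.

Step 1: [5]
Step 2: [5, 5]
Step 3: [5, -5]
Step 4: [5, -5, -9]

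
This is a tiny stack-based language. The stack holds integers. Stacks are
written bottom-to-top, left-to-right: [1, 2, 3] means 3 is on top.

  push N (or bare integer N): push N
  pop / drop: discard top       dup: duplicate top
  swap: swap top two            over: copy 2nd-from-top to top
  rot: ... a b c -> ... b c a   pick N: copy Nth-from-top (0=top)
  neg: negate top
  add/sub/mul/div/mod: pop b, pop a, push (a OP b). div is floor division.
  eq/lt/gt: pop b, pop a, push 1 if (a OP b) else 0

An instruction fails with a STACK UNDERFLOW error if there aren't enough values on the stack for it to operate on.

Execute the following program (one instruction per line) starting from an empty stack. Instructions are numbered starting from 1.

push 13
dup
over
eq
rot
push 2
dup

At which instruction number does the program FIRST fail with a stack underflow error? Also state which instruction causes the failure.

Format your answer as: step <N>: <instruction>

Step 1 ('push 13'): stack = [13], depth = 1
Step 2 ('dup'): stack = [13, 13], depth = 2
Step 3 ('over'): stack = [13, 13, 13], depth = 3
Step 4 ('eq'): stack = [13, 1], depth = 2
Step 5 ('rot'): needs 3 value(s) but depth is 2 — STACK UNDERFLOW

Answer: step 5: rot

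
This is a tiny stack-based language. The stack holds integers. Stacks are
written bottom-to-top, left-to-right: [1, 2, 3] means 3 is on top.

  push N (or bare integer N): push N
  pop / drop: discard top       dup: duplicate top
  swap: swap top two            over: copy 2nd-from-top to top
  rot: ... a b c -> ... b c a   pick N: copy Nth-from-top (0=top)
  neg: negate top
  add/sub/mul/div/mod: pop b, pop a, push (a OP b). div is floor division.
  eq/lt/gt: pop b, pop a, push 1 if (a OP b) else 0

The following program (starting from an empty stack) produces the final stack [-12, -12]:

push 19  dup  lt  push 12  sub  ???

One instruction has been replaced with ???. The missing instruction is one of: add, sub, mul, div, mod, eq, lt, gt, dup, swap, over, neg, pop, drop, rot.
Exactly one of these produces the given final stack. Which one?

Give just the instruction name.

Stack before ???: [-12]
Stack after ???:  [-12, -12]
The instruction that transforms [-12] -> [-12, -12] is: dup

Answer: dup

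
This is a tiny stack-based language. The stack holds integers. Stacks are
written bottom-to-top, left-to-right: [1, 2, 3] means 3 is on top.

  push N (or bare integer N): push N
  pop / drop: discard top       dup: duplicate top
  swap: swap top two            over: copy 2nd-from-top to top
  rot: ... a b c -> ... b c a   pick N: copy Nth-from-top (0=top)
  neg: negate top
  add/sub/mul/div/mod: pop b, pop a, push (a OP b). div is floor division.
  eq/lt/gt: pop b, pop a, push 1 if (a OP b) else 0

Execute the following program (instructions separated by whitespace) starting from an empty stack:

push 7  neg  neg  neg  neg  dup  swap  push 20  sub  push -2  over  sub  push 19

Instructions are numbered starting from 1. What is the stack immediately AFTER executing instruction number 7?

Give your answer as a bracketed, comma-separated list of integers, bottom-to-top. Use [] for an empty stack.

Answer: [7, 7]

Derivation:
Step 1 ('push 7'): [7]
Step 2 ('neg'): [-7]
Step 3 ('neg'): [7]
Step 4 ('neg'): [-7]
Step 5 ('neg'): [7]
Step 6 ('dup'): [7, 7]
Step 7 ('swap'): [7, 7]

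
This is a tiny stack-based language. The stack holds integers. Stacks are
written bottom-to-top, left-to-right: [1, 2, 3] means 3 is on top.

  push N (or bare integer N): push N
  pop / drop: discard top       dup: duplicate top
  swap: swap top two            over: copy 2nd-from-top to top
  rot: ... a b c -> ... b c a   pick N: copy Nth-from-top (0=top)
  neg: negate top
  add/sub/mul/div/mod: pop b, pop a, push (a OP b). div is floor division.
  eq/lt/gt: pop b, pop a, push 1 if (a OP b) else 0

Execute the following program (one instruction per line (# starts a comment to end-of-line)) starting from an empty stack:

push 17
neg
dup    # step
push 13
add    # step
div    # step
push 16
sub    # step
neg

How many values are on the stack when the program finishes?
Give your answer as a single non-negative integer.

Answer: 1

Derivation:
After 'push 17': stack = [17] (depth 1)
After 'neg': stack = [-17] (depth 1)
After 'dup': stack = [-17, -17] (depth 2)
After 'push 13': stack = [-17, -17, 13] (depth 3)
After 'add': stack = [-17, -4] (depth 2)
After 'div': stack = [4] (depth 1)
After 'push 16': stack = [4, 16] (depth 2)
After 'sub': stack = [-12] (depth 1)
After 'neg': stack = [12] (depth 1)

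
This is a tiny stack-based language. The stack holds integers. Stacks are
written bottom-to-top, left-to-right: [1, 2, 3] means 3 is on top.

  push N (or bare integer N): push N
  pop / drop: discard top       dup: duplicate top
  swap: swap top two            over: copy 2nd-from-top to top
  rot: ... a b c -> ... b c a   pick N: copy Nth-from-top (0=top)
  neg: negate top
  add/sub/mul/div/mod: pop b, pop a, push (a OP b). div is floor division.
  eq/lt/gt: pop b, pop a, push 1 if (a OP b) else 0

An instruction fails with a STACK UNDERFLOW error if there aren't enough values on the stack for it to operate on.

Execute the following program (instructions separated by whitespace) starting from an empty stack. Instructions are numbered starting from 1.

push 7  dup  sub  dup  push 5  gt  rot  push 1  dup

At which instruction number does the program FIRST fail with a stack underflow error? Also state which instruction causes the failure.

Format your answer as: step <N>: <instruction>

Answer: step 7: rot

Derivation:
Step 1 ('push 7'): stack = [7], depth = 1
Step 2 ('dup'): stack = [7, 7], depth = 2
Step 3 ('sub'): stack = [0], depth = 1
Step 4 ('dup'): stack = [0, 0], depth = 2
Step 5 ('push 5'): stack = [0, 0, 5], depth = 3
Step 6 ('gt'): stack = [0, 0], depth = 2
Step 7 ('rot'): needs 3 value(s) but depth is 2 — STACK UNDERFLOW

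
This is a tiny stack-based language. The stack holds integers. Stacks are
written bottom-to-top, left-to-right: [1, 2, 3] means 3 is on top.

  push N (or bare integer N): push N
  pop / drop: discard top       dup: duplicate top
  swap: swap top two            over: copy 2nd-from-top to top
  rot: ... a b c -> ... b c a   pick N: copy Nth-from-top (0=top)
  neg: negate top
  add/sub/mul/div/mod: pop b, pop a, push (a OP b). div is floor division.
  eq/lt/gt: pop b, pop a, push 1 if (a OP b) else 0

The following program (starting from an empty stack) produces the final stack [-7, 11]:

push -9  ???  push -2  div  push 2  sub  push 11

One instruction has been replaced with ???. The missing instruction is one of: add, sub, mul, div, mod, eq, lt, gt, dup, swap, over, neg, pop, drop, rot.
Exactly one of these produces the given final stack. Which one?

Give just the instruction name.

Answer: neg

Derivation:
Stack before ???: [-9]
Stack after ???:  [9]
The instruction that transforms [-9] -> [9] is: neg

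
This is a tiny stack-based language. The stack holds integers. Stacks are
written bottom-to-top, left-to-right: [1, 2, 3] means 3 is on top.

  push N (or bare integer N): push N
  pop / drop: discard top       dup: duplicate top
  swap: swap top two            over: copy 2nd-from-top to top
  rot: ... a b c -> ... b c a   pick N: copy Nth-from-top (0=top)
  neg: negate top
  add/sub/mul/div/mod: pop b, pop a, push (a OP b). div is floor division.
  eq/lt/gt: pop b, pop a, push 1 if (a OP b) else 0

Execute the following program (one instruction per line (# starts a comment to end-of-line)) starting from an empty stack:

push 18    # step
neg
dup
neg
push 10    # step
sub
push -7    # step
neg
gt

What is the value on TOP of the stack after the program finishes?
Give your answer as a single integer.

After 'push 18': [18]
After 'neg': [-18]
After 'dup': [-18, -18]
After 'neg': [-18, 18]
After 'push 10': [-18, 18, 10]
After 'sub': [-18, 8]
After 'push -7': [-18, 8, -7]
After 'neg': [-18, 8, 7]
After 'gt': [-18, 1]

Answer: 1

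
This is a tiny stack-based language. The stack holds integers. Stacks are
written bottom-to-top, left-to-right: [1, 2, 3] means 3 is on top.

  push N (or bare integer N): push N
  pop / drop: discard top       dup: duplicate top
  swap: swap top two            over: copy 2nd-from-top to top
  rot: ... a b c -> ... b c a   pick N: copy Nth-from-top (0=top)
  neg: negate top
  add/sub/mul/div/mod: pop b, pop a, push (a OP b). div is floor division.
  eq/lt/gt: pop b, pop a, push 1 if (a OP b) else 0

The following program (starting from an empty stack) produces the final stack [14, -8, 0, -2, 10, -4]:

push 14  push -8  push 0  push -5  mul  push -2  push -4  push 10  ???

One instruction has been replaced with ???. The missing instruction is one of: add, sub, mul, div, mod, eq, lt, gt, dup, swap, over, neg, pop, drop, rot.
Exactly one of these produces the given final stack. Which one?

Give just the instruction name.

Stack before ???: [14, -8, 0, -2, -4, 10]
Stack after ???:  [14, -8, 0, -2, 10, -4]
The instruction that transforms [14, -8, 0, -2, -4, 10] -> [14, -8, 0, -2, 10, -4] is: swap

Answer: swap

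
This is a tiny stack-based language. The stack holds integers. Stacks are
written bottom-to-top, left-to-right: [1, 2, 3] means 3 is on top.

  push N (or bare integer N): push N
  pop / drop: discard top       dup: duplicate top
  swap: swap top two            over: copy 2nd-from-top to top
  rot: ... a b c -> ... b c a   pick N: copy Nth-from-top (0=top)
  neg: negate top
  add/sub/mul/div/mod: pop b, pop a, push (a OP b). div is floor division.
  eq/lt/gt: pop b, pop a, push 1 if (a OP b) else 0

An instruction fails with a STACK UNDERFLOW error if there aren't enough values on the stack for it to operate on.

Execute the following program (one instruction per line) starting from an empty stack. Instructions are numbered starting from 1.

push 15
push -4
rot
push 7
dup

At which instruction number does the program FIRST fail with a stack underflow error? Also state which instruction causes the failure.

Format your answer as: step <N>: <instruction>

Answer: step 3: rot

Derivation:
Step 1 ('push 15'): stack = [15], depth = 1
Step 2 ('push -4'): stack = [15, -4], depth = 2
Step 3 ('rot'): needs 3 value(s) but depth is 2 — STACK UNDERFLOW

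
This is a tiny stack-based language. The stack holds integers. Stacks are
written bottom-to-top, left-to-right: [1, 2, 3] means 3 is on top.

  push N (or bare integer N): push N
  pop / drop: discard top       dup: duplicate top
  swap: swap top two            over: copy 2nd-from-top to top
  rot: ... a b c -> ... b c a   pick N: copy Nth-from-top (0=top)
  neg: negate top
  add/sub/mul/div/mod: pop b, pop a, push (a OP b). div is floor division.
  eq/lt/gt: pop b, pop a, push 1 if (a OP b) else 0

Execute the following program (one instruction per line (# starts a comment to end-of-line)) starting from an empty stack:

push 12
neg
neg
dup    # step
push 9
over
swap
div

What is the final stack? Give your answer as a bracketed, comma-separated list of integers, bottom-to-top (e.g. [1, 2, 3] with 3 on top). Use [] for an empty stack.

After 'push 12': [12]
After 'neg': [-12]
After 'neg': [12]
After 'dup': [12, 12]
After 'push 9': [12, 12, 9]
After 'over': [12, 12, 9, 12]
After 'swap': [12, 12, 12, 9]
After 'div': [12, 12, 1]

Answer: [12, 12, 1]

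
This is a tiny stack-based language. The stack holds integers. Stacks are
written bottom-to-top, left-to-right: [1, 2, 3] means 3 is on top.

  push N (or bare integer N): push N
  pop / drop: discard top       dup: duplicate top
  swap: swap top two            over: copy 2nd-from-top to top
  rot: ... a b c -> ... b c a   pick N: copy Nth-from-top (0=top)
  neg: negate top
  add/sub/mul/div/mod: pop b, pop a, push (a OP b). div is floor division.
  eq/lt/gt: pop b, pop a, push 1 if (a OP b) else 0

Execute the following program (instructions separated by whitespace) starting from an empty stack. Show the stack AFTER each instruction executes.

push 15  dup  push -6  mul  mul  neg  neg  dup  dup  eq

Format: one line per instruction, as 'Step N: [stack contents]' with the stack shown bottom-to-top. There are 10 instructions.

Step 1: [15]
Step 2: [15, 15]
Step 3: [15, 15, -6]
Step 4: [15, -90]
Step 5: [-1350]
Step 6: [1350]
Step 7: [-1350]
Step 8: [-1350, -1350]
Step 9: [-1350, -1350, -1350]
Step 10: [-1350, 1]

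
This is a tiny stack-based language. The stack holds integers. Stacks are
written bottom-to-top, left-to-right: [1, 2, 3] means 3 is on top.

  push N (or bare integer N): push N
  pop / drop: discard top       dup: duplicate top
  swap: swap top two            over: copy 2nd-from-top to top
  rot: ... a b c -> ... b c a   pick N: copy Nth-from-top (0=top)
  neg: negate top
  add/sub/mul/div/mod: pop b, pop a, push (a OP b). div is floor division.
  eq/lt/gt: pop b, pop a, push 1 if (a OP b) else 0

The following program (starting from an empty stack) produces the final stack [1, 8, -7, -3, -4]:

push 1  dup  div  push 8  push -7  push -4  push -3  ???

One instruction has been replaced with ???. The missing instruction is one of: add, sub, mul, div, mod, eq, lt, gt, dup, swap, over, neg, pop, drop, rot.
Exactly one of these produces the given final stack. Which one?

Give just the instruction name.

Stack before ???: [1, 8, -7, -4, -3]
Stack after ???:  [1, 8, -7, -3, -4]
The instruction that transforms [1, 8, -7, -4, -3] -> [1, 8, -7, -3, -4] is: swap

Answer: swap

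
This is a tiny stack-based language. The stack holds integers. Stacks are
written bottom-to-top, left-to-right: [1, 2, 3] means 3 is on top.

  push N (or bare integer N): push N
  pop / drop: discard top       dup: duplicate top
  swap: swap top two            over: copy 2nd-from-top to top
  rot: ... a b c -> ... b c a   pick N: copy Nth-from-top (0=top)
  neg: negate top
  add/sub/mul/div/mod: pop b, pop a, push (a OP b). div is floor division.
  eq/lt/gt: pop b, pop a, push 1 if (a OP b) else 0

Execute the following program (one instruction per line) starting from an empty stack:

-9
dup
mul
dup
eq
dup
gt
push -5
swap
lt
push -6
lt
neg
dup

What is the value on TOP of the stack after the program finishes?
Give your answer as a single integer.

After 'push -9': [-9]
After 'dup': [-9, -9]
After 'mul': [81]
After 'dup': [81, 81]
After 'eq': [1]
After 'dup': [1, 1]
After 'gt': [0]
After 'push -5': [0, -5]
After 'swap': [-5, 0]
After 'lt': [1]
After 'push -6': [1, -6]
After 'lt': [0]
After 'neg': [0]
After 'dup': [0, 0]

Answer: 0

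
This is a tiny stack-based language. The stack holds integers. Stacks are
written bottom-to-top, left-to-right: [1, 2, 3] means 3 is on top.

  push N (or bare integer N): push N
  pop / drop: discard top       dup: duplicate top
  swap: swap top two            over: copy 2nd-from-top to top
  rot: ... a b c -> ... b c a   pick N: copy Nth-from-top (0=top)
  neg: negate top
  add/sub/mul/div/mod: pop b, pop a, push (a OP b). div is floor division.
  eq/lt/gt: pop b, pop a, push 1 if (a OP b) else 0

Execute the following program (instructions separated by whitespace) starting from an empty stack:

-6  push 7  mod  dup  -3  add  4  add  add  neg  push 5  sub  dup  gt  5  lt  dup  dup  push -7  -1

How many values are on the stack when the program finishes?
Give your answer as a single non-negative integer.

After 'push -6': stack = [-6] (depth 1)
After 'push 7': stack = [-6, 7] (depth 2)
After 'mod': stack = [1] (depth 1)
After 'dup': stack = [1, 1] (depth 2)
After 'push -3': stack = [1, 1, -3] (depth 3)
After 'add': stack = [1, -2] (depth 2)
After 'push 4': stack = [1, -2, 4] (depth 3)
After 'add': stack = [1, 2] (depth 2)
After 'add': stack = [3] (depth 1)
After 'neg': stack = [-3] (depth 1)
After 'push 5': stack = [-3, 5] (depth 2)
After 'sub': stack = [-8] (depth 1)
After 'dup': stack = [-8, -8] (depth 2)
After 'gt': stack = [0] (depth 1)
After 'push 5': stack = [0, 5] (depth 2)
After 'lt': stack = [1] (depth 1)
After 'dup': stack = [1, 1] (depth 2)
After 'dup': stack = [1, 1, 1] (depth 3)
After 'push -7': stack = [1, 1, 1, -7] (depth 4)
After 'push -1': stack = [1, 1, 1, -7, -1] (depth 5)

Answer: 5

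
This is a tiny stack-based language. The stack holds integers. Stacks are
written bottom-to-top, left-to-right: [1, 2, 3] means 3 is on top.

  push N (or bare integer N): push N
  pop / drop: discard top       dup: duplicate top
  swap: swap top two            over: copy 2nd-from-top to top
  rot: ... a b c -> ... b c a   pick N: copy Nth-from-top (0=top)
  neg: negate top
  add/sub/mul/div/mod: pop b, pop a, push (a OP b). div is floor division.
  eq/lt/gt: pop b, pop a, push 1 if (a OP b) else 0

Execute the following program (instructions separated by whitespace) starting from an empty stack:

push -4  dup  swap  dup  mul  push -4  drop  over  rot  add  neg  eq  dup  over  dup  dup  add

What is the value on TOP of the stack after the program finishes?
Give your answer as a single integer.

After 'push -4': [-4]
After 'dup': [-4, -4]
After 'swap': [-4, -4]
After 'dup': [-4, -4, -4]
After 'mul': [-4, 16]
After 'push -4': [-4, 16, -4]
After 'drop': [-4, 16]
After 'over': [-4, 16, -4]
After 'rot': [16, -4, -4]
After 'add': [16, -8]
After 'neg': [16, 8]
After 'eq': [0]
After 'dup': [0, 0]
After 'over': [0, 0, 0]
After 'dup': [0, 0, 0, 0]
After 'dup': [0, 0, 0, 0, 0]
After 'add': [0, 0, 0, 0]

Answer: 0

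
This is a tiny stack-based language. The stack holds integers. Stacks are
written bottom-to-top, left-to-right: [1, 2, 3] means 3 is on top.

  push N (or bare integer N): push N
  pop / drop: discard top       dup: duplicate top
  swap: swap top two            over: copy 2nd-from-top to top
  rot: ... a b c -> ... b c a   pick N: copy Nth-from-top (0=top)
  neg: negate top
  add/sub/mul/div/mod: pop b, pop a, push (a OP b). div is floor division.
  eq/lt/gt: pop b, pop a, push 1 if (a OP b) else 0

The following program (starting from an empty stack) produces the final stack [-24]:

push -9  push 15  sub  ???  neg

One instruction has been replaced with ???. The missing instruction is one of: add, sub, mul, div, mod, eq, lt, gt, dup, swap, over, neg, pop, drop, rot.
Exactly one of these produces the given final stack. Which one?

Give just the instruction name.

Answer: neg

Derivation:
Stack before ???: [-24]
Stack after ???:  [24]
The instruction that transforms [-24] -> [24] is: neg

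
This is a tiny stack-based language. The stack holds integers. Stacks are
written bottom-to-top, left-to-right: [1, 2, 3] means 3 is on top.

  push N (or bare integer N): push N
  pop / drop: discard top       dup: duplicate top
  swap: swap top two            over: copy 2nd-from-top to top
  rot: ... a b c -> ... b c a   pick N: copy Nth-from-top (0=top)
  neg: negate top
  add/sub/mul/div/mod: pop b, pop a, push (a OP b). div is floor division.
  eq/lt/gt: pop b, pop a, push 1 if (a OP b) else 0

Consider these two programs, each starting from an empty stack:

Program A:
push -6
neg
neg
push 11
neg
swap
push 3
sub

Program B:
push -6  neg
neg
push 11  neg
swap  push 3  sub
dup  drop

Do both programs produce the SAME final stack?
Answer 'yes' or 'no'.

Program A trace:
  After 'push -6': [-6]
  After 'neg': [6]
  After 'neg': [-6]
  After 'push 11': [-6, 11]
  After 'neg': [-6, -11]
  After 'swap': [-11, -6]
  After 'push 3': [-11, -6, 3]
  After 'sub': [-11, -9]
Program A final stack: [-11, -9]

Program B trace:
  After 'push -6': [-6]
  After 'neg': [6]
  After 'neg': [-6]
  After 'push 11': [-6, 11]
  After 'neg': [-6, -11]
  After 'swap': [-11, -6]
  After 'push 3': [-11, -6, 3]
  After 'sub': [-11, -9]
  After 'dup': [-11, -9, -9]
  After 'drop': [-11, -9]
Program B final stack: [-11, -9]
Same: yes

Answer: yes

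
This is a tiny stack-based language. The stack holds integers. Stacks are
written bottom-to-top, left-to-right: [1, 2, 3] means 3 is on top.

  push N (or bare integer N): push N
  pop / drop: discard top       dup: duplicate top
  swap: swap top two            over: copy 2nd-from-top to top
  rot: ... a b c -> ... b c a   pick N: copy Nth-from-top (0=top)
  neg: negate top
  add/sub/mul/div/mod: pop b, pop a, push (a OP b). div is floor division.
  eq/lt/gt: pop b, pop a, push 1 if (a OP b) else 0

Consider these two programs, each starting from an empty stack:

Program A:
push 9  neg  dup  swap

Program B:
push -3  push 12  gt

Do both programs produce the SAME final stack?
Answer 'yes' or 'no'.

Answer: no

Derivation:
Program A trace:
  After 'push 9': [9]
  After 'neg': [-9]
  After 'dup': [-9, -9]
  After 'swap': [-9, -9]
Program A final stack: [-9, -9]

Program B trace:
  After 'push -3': [-3]
  After 'push 12': [-3, 12]
  After 'gt': [0]
Program B final stack: [0]
Same: no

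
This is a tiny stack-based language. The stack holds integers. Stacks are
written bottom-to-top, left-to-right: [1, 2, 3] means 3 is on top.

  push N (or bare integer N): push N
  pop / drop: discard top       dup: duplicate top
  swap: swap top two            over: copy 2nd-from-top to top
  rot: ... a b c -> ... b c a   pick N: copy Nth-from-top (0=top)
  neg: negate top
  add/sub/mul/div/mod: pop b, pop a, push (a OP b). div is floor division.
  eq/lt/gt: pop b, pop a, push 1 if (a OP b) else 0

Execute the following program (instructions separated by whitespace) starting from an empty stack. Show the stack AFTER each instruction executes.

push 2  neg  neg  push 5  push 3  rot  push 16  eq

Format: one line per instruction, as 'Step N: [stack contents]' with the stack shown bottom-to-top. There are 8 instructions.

Step 1: [2]
Step 2: [-2]
Step 3: [2]
Step 4: [2, 5]
Step 5: [2, 5, 3]
Step 6: [5, 3, 2]
Step 7: [5, 3, 2, 16]
Step 8: [5, 3, 0]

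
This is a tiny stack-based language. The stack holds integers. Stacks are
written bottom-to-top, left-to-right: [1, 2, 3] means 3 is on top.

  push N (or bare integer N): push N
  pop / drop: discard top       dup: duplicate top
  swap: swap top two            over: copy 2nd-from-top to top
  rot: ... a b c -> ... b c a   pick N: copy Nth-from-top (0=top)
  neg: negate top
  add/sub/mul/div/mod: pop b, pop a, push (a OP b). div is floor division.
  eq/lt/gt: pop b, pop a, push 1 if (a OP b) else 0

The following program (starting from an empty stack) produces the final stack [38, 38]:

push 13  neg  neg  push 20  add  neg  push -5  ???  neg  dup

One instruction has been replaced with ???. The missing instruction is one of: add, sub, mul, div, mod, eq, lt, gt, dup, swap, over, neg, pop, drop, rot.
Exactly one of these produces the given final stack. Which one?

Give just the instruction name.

Answer: add

Derivation:
Stack before ???: [-33, -5]
Stack after ???:  [-38]
The instruction that transforms [-33, -5] -> [-38] is: add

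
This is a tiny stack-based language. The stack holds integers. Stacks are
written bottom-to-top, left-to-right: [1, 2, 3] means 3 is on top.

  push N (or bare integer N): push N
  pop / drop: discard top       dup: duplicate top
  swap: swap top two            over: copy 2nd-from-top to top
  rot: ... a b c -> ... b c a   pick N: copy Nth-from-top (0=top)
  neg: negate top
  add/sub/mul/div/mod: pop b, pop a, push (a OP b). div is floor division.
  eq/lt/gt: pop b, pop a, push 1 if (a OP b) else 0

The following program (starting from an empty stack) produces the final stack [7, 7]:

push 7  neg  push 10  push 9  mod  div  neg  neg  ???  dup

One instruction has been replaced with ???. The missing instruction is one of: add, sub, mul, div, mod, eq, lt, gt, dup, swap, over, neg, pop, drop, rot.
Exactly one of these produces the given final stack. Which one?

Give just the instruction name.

Answer: neg

Derivation:
Stack before ???: [-7]
Stack after ???:  [7]
The instruction that transforms [-7] -> [7] is: neg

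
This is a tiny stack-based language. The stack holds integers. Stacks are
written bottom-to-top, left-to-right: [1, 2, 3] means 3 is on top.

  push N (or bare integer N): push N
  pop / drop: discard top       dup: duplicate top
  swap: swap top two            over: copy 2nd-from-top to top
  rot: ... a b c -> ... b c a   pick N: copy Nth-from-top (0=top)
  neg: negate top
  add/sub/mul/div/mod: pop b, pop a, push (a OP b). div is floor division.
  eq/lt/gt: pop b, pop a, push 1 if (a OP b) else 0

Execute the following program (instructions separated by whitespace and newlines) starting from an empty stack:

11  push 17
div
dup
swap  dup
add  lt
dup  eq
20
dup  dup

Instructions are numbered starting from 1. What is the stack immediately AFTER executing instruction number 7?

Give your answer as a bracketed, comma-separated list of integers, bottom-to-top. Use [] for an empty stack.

Step 1 ('11'): [11]
Step 2 ('push 17'): [11, 17]
Step 3 ('div'): [0]
Step 4 ('dup'): [0, 0]
Step 5 ('swap'): [0, 0]
Step 6 ('dup'): [0, 0, 0]
Step 7 ('add'): [0, 0]

Answer: [0, 0]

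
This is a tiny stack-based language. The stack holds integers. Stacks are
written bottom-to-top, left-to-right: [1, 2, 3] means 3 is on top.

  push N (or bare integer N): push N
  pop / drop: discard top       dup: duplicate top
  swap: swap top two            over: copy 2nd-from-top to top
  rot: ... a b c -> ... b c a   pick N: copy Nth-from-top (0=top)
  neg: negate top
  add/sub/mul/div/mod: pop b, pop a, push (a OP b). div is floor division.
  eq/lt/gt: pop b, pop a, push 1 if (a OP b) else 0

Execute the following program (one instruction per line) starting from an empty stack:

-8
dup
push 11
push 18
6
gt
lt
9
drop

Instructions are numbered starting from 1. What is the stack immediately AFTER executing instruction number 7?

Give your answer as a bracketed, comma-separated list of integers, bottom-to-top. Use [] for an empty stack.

Step 1 ('-8'): [-8]
Step 2 ('dup'): [-8, -8]
Step 3 ('push 11'): [-8, -8, 11]
Step 4 ('push 18'): [-8, -8, 11, 18]
Step 5 ('6'): [-8, -8, 11, 18, 6]
Step 6 ('gt'): [-8, -8, 11, 1]
Step 7 ('lt'): [-8, -8, 0]

Answer: [-8, -8, 0]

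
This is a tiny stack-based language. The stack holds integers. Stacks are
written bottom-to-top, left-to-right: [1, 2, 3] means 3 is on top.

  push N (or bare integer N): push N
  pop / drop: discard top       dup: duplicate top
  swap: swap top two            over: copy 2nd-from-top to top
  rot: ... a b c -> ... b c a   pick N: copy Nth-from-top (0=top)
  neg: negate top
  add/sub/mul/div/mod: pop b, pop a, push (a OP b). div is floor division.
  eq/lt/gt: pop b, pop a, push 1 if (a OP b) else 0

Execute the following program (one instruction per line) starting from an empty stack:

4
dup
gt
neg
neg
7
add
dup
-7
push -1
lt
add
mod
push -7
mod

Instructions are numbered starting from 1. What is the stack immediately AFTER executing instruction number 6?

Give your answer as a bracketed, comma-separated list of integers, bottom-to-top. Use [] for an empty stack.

Step 1 ('4'): [4]
Step 2 ('dup'): [4, 4]
Step 3 ('gt'): [0]
Step 4 ('neg'): [0]
Step 5 ('neg'): [0]
Step 6 ('7'): [0, 7]

Answer: [0, 7]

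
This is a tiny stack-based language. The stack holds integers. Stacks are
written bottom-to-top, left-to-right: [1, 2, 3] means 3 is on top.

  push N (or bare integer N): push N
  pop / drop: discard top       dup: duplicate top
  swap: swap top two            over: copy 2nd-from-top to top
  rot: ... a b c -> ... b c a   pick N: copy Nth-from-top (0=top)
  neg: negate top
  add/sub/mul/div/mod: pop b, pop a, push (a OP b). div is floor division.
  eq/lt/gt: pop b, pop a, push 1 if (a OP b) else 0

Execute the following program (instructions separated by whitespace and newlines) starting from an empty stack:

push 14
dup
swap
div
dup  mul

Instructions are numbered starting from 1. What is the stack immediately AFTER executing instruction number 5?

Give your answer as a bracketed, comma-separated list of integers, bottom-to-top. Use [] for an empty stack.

Step 1 ('push 14'): [14]
Step 2 ('dup'): [14, 14]
Step 3 ('swap'): [14, 14]
Step 4 ('div'): [1]
Step 5 ('dup'): [1, 1]

Answer: [1, 1]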